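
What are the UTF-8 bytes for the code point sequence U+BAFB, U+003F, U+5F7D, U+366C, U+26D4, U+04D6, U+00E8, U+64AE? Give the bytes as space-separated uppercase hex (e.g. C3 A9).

EB AB BB 3F E5 BD BD E3 99 AC E2 9B 94 D3 96 C3 A8 E6 92 AE

U+BAFB: 3-byte form → EB AB BB.
U+003F: 1-byte form → 3F.
U+5F7D: 3-byte form → E5 BD BD.
U+366C: 3-byte form → E3 99 AC.
U+26D4: 3-byte form → E2 9B 94.
U+04D6: 2-byte form → D3 96.
U+00E8: 2-byte form → C3 A8.
U+64AE: 3-byte form → E6 92 AE.
Concatenated (20 bytes): EB AB BB 3F E5 BD BD E3 99 AC E2 9B 94 D3 96 C3 A8 E6 92 AE.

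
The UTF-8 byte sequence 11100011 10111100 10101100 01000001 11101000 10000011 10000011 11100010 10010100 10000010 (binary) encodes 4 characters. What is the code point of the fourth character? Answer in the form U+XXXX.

U+2502

Offset 0: leading byte 0xE3 = 11100011 → 3-byte char #1 = E3 BC AC.
Offset 3: leading byte 0x41 = 01000001 → 1-byte char #2 = 41.
Offset 4: leading byte 0xE8 = 11101000 → 3-byte char #3 = E8 83 83.
Offset 7: leading byte 0xE2 = 11100010 → 3-byte char #4 = E2 94 82.
Leading byte 0xE2 = 11100010 matches 1110xxxx → 3-byte sequence.
Byte 1: 0xE2 = 11100010, payload 0010 (4 bits).
Byte 2: 0x94 = 10010100 (10xxxxxx ✓), payload 010100.
Byte 3: 0x82 = 10000010 (10xxxxxx ✓), payload 000010.
Concatenate: 0010010100000010 = 0x2502 (16 bits → U+2502).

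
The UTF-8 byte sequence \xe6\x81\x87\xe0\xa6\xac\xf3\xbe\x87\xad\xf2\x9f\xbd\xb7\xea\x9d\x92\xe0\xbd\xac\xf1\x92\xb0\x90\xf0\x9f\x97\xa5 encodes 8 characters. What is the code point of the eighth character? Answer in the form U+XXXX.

U+1F5E5

Offset 0: leading byte 0xE6 = 11100110 → 3-byte char #1 = E6 81 87.
Offset 3: leading byte 0xE0 = 11100000 → 3-byte char #2 = E0 A6 AC.
Offset 6: leading byte 0xF3 = 11110011 → 4-byte char #3 = F3 BE 87 AD.
Offset 10: leading byte 0xF2 = 11110010 → 4-byte char #4 = F2 9F BD B7.
Offset 14: leading byte 0xEA = 11101010 → 3-byte char #5 = EA 9D 92.
Offset 17: leading byte 0xE0 = 11100000 → 3-byte char #6 = E0 BD AC.
Offset 20: leading byte 0xF1 = 11110001 → 4-byte char #7 = F1 92 B0 90.
Offset 24: leading byte 0xF0 = 11110000 → 4-byte char #8 = F0 9F 97 A5.
Leading byte 0xF0 = 11110000 matches 11110xxx → 4-byte sequence.
Byte 1: 0xF0 = 11110000, payload 000 (3 bits).
Byte 2: 0x9F = 10011111 (10xxxxxx ✓), payload 011111.
Byte 3: 0x97 = 10010111 (10xxxxxx ✓), payload 010111.
Byte 4: 0xA5 = 10100101 (10xxxxxx ✓), payload 100101.
Concatenate: 000011111010111100101 = 0x1F5E5 (21 bits → U+1F5E5).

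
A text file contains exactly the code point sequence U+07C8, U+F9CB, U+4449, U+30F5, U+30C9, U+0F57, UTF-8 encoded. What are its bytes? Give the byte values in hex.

DF 88 EF A7 8B E4 91 89 E3 83 B5 E3 83 89 E0 BD 97

U+07C8: 2-byte form → DF 88.
U+F9CB: 3-byte form → EF A7 8B.
U+4449: 3-byte form → E4 91 89.
U+30F5: 3-byte form → E3 83 B5.
U+30C9: 3-byte form → E3 83 89.
U+0F57: 3-byte form → E0 BD 97.
Concatenated (17 bytes): DF 88 EF A7 8B E4 91 89 E3 83 B5 E3 83 89 E0 BD 97.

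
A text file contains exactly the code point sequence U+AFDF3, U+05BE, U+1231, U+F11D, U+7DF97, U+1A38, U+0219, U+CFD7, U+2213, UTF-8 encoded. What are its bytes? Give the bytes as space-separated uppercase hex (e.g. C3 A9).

F2 AF B7 B3 D6 BE E1 88 B1 EF 84 9D F1 BD BE 97 E1 A8 B8 C8 99 EC BF 97 E2 88 93

U+AFDF3: 4-byte form → F2 AF B7 B3.
U+05BE: 2-byte form → D6 BE.
U+1231: 3-byte form → E1 88 B1.
U+F11D: 3-byte form → EF 84 9D.
U+7DF97: 4-byte form → F1 BD BE 97.
U+1A38: 3-byte form → E1 A8 B8.
U+0219: 2-byte form → C8 99.
U+CFD7: 3-byte form → EC BF 97.
U+2213: 3-byte form → E2 88 93.
Concatenated (27 bytes): F2 AF B7 B3 D6 BE E1 88 B1 EF 84 9D F1 BD BE 97 E1 A8 B8 C8 99 EC BF 97 E2 88 93.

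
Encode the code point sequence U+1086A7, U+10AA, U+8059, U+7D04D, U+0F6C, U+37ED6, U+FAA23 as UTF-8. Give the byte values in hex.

F4 88 9A A7 E1 82 AA E8 81 99 F1 BD 81 8D E0 BD AC F0 B7 BB 96 F3 BA A8 A3

U+1086A7: 4-byte form → F4 88 9A A7.
U+10AA: 3-byte form → E1 82 AA.
U+8059: 3-byte form → E8 81 99.
U+7D04D: 4-byte form → F1 BD 81 8D.
U+0F6C: 3-byte form → E0 BD AC.
U+37ED6: 4-byte form → F0 B7 BB 96.
U+FAA23: 4-byte form → F3 BA A8 A3.
Concatenated (25 bytes): F4 88 9A A7 E1 82 AA E8 81 99 F1 BD 81 8D E0 BD AC F0 B7 BB 96 F3 BA A8 A3.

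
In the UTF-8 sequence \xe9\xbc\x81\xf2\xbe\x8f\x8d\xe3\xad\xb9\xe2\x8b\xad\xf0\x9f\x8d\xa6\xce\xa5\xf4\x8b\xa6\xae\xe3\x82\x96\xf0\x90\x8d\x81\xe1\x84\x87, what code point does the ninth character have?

Offset 0: leading byte 0xE9 = 11101001 → 3-byte char #1 = E9 BC 81.
Offset 3: leading byte 0xF2 = 11110010 → 4-byte char #2 = F2 BE 8F 8D.
Offset 7: leading byte 0xE3 = 11100011 → 3-byte char #3 = E3 AD B9.
Offset 10: leading byte 0xE2 = 11100010 → 3-byte char #4 = E2 8B AD.
Offset 13: leading byte 0xF0 = 11110000 → 4-byte char #5 = F0 9F 8D A6.
Offset 17: leading byte 0xCE = 11001110 → 2-byte char #6 = CE A5.
Offset 19: leading byte 0xF4 = 11110100 → 4-byte char #7 = F4 8B A6 AE.
Offset 23: leading byte 0xE3 = 11100011 → 3-byte char #8 = E3 82 96.
Offset 26: leading byte 0xF0 = 11110000 → 4-byte char #9 = F0 90 8D 81.
Leading byte 0xF0 = 11110000 matches 11110xxx → 4-byte sequence.
Byte 1: 0xF0 = 11110000, payload 000 (3 bits).
Byte 2: 0x90 = 10010000 (10xxxxxx ✓), payload 010000.
Byte 3: 0x8D = 10001101 (10xxxxxx ✓), payload 001101.
Byte 4: 0x81 = 10000001 (10xxxxxx ✓), payload 000001.
Concatenate: 000010000001101000001 = 0x10341 (21 bits → U+10341).

U+10341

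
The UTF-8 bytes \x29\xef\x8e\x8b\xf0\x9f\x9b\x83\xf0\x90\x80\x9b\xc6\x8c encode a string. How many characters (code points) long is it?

Byte at offset 0: 0x29 = 00101001 → 1-byte char (#1). Advance 1.
Byte at offset 1: 0xEF = 11101111 → 3-byte char (#2). Advance 3.
Byte at offset 4: 0xF0 = 11110000 → 4-byte char (#3). Advance 4.
Byte at offset 8: 0xF0 = 11110000 → 4-byte char (#4). Advance 4.
Byte at offset 12: 0xC6 = 11000110 → 2-byte char (#5). Advance 2.
Reached end at offset 14 after 5 code points.

5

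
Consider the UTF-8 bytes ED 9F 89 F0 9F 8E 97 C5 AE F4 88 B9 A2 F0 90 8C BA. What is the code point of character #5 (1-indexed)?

Offset 0: leading byte 0xED = 11101101 → 3-byte char #1 = ED 9F 89.
Offset 3: leading byte 0xF0 = 11110000 → 4-byte char #2 = F0 9F 8E 97.
Offset 7: leading byte 0xC5 = 11000101 → 2-byte char #3 = C5 AE.
Offset 9: leading byte 0xF4 = 11110100 → 4-byte char #4 = F4 88 B9 A2.
Offset 13: leading byte 0xF0 = 11110000 → 4-byte char #5 = F0 90 8C BA.
Leading byte 0xF0 = 11110000 matches 11110xxx → 4-byte sequence.
Byte 1: 0xF0 = 11110000, payload 000 (3 bits).
Byte 2: 0x90 = 10010000 (10xxxxxx ✓), payload 010000.
Byte 3: 0x8C = 10001100 (10xxxxxx ✓), payload 001100.
Byte 4: 0xBA = 10111010 (10xxxxxx ✓), payload 111010.
Concatenate: 000010000001100111010 = 0x1033A (21 bits → U+1033A).

U+1033A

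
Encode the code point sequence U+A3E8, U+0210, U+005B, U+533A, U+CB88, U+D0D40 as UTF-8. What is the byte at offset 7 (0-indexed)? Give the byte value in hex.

U+A3E8 → 3-byte form EA 8F A8 at offsets 0–2.
U+0210 → 2-byte form C8 90 at offsets 3–4.
U+005B → 1-byte form 5B at offsets 5–5.
U+533A → 3-byte form E5 8C BA at offsets 6–8.
Offset 7 falls in char 4's range; it's byte 2 of E5 8C BA = 0x8C.

0x8C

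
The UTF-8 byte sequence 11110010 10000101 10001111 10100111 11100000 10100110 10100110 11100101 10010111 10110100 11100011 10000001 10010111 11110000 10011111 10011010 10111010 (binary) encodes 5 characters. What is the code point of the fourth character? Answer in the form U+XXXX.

Offset 0: leading byte 0xF2 = 11110010 → 4-byte char #1 = F2 85 8F A7.
Offset 4: leading byte 0xE0 = 11100000 → 3-byte char #2 = E0 A6 A6.
Offset 7: leading byte 0xE5 = 11100101 → 3-byte char #3 = E5 97 B4.
Offset 10: leading byte 0xE3 = 11100011 → 3-byte char #4 = E3 81 97.
Leading byte 0xE3 = 11100011 matches 1110xxxx → 3-byte sequence.
Byte 1: 0xE3 = 11100011, payload 0011 (4 bits).
Byte 2: 0x81 = 10000001 (10xxxxxx ✓), payload 000001.
Byte 3: 0x97 = 10010111 (10xxxxxx ✓), payload 010111.
Concatenate: 0011000001010111 = 0x3057 (16 bits → U+3057).

U+3057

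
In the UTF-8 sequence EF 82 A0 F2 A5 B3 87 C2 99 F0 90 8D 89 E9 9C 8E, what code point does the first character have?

Offset 0: leading byte 0xEF = 11101111 → 3-byte char #1 = EF 82 A0.
Leading byte 0xEF = 11101111 matches 1110xxxx → 3-byte sequence.
Byte 1: 0xEF = 11101111, payload 1111 (4 bits).
Byte 2: 0x82 = 10000010 (10xxxxxx ✓), payload 000010.
Byte 3: 0xA0 = 10100000 (10xxxxxx ✓), payload 100000.
Concatenate: 1111000010100000 = 0xF0A0 (16 bits → U+F0A0).

U+F0A0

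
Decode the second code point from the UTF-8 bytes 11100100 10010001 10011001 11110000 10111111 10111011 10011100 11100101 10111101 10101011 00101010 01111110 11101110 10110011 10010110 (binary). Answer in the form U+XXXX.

Offset 0: leading byte 0xE4 = 11100100 → 3-byte char #1 = E4 91 99.
Offset 3: leading byte 0xF0 = 11110000 → 4-byte char #2 = F0 BF BB 9C.
Leading byte 0xF0 = 11110000 matches 11110xxx → 4-byte sequence.
Byte 1: 0xF0 = 11110000, payload 000 (3 bits).
Byte 2: 0xBF = 10111111 (10xxxxxx ✓), payload 111111.
Byte 3: 0xBB = 10111011 (10xxxxxx ✓), payload 111011.
Byte 4: 0x9C = 10011100 (10xxxxxx ✓), payload 011100.
Concatenate: 000111111111011011100 = 0x3FEDC (21 bits → U+3FEDC).

U+3FEDC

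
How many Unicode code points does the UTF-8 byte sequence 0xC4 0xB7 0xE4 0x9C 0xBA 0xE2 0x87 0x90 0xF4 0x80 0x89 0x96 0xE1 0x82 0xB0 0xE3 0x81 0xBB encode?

6

Byte at offset 0: 0xC4 = 11000100 → 2-byte char (#1). Advance 2.
Byte at offset 2: 0xE4 = 11100100 → 3-byte char (#2). Advance 3.
Byte at offset 5: 0xE2 = 11100010 → 3-byte char (#3). Advance 3.
Byte at offset 8: 0xF4 = 11110100 → 4-byte char (#4). Advance 4.
Byte at offset 12: 0xE1 = 11100001 → 3-byte char (#5). Advance 3.
Byte at offset 15: 0xE3 = 11100011 → 3-byte char (#6). Advance 3.
Reached end at offset 18 after 6 code points.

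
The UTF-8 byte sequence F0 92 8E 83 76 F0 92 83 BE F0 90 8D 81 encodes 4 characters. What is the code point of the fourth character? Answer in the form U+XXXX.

U+10341

Offset 0: leading byte 0xF0 = 11110000 → 4-byte char #1 = F0 92 8E 83.
Offset 4: leading byte 0x76 = 01110110 → 1-byte char #2 = 76.
Offset 5: leading byte 0xF0 = 11110000 → 4-byte char #3 = F0 92 83 BE.
Offset 9: leading byte 0xF0 = 11110000 → 4-byte char #4 = F0 90 8D 81.
Leading byte 0xF0 = 11110000 matches 11110xxx → 4-byte sequence.
Byte 1: 0xF0 = 11110000, payload 000 (3 bits).
Byte 2: 0x90 = 10010000 (10xxxxxx ✓), payload 010000.
Byte 3: 0x8D = 10001101 (10xxxxxx ✓), payload 001101.
Byte 4: 0x81 = 10000001 (10xxxxxx ✓), payload 000001.
Concatenate: 000010000001101000001 = 0x10341 (21 bits → U+10341).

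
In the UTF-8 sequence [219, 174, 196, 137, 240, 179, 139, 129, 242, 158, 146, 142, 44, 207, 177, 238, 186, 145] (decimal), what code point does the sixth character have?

U+03F1

Offset 0: leading byte 0xDB = 11011011 → 2-byte char #1 = DB AE.
Offset 2: leading byte 0xC4 = 11000100 → 2-byte char #2 = C4 89.
Offset 4: leading byte 0xF0 = 11110000 → 4-byte char #3 = F0 B3 8B 81.
Offset 8: leading byte 0xF2 = 11110010 → 4-byte char #4 = F2 9E 92 8E.
Offset 12: leading byte 0x2C = 00101100 → 1-byte char #5 = 2C.
Offset 13: leading byte 0xCF = 11001111 → 2-byte char #6 = CF B1.
Leading byte 0xCF = 11001111 matches 110xxxxx → 2-byte sequence.
Byte 1: 0xCF = 11001111, payload 01111 (5 bits).
Byte 2: 0xB1 = 10110001 (10xxxxxx ✓), payload 110001.
Concatenate: 01111110001 = 0x3F1 (11 bits → U+03F1).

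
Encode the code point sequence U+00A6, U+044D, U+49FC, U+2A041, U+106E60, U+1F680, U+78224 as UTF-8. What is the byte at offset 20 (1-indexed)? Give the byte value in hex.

0xF1

1-indexed offset 20 is 0-indexed offset 19.
U+00A6 → 2-byte form C2 A6 at offsets 0–1.
U+044D → 2-byte form D1 8D at offsets 2–3.
U+49FC → 3-byte form E4 A7 BC at offsets 4–6.
U+2A041 → 4-byte form F0 AA 81 81 at offsets 7–10.
U+106E60 → 4-byte form F4 86 B9 A0 at offsets 11–14.
U+1F680 → 4-byte form F0 9F 9A 80 at offsets 15–18.
U+78224 → 4-byte form F1 B8 88 A4 at offsets 19–22.
Offset 19 falls in char 7's range; it's byte 1 of F1 B8 88 A4 = 0xF1.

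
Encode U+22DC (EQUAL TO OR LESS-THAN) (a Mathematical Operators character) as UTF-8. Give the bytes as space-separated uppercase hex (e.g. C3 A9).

U+22DC = 0x22DC = 8924 decimal. In range U+0800–U+FFFF → 3-byte form: 1110xxxx 10xxxxxx 10xxxxxx.
Binary (16 bits): 0010001011011100.
Split 4+6+6: 0010 | 001011 | 011100.
Byte 1: 11100010 = 0xE2.
Byte 2: 10001011 = 0x8B.
Byte 3: 10011100 = 0x9C.

E2 8B 9C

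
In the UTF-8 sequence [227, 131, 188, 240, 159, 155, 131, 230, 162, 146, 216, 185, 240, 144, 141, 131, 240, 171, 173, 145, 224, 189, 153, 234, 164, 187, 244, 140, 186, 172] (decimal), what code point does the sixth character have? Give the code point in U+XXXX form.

U+2BB51

Offset 0: leading byte 0xE3 = 11100011 → 3-byte char #1 = E3 83 BC.
Offset 3: leading byte 0xF0 = 11110000 → 4-byte char #2 = F0 9F 9B 83.
Offset 7: leading byte 0xE6 = 11100110 → 3-byte char #3 = E6 A2 92.
Offset 10: leading byte 0xD8 = 11011000 → 2-byte char #4 = D8 B9.
Offset 12: leading byte 0xF0 = 11110000 → 4-byte char #5 = F0 90 8D 83.
Offset 16: leading byte 0xF0 = 11110000 → 4-byte char #6 = F0 AB AD 91.
Leading byte 0xF0 = 11110000 matches 11110xxx → 4-byte sequence.
Byte 1: 0xF0 = 11110000, payload 000 (3 bits).
Byte 2: 0xAB = 10101011 (10xxxxxx ✓), payload 101011.
Byte 3: 0xAD = 10101101 (10xxxxxx ✓), payload 101101.
Byte 4: 0x91 = 10010001 (10xxxxxx ✓), payload 010001.
Concatenate: 000101011101101010001 = 0x2BB51 (21 bits → U+2BB51).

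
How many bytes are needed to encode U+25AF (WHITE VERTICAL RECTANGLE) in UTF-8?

3

U+25AF = 0x25AF. UTF-8 uses 1 byte below 0x80, 2 below 0x800, 3 below 0x10000, 4 up to 0x10FFFF. 0x25AF is in U+0800–U+FFFF → 3 bytes.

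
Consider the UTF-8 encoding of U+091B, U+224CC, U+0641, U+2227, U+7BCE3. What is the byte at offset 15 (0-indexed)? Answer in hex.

0xA3

U+091B → 3-byte form E0 A4 9B at offsets 0–2.
U+224CC → 4-byte form F0 A2 93 8C at offsets 3–6.
U+0641 → 2-byte form D9 81 at offsets 7–8.
U+2227 → 3-byte form E2 88 A7 at offsets 9–11.
U+7BCE3 → 4-byte form F1 BB B3 A3 at offsets 12–15.
Offset 15 falls in char 5's range; it's byte 4 of F1 BB B3 A3 = 0xA3.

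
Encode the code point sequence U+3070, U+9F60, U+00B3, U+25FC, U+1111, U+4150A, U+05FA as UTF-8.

U+3070: 3-byte form → E3 81 B0.
U+9F60: 3-byte form → E9 BD A0.
U+00B3: 2-byte form → C2 B3.
U+25FC: 3-byte form → E2 97 BC.
U+1111: 3-byte form → E1 84 91.
U+4150A: 4-byte form → F1 81 94 8A.
U+05FA: 2-byte form → D7 BA.
Concatenated (20 bytes): E3 81 B0 E9 BD A0 C2 B3 E2 97 BC E1 84 91 F1 81 94 8A D7 BA.

E3 81 B0 E9 BD A0 C2 B3 E2 97 BC E1 84 91 F1 81 94 8A D7 BA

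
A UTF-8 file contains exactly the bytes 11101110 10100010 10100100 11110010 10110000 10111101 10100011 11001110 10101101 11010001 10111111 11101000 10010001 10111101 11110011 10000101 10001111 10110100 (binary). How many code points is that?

Byte at offset 0: 0xEE = 11101110 → 3-byte char (#1). Advance 3.
Byte at offset 3: 0xF2 = 11110010 → 4-byte char (#2). Advance 4.
Byte at offset 7: 0xCE = 11001110 → 2-byte char (#3). Advance 2.
Byte at offset 9: 0xD1 = 11010001 → 2-byte char (#4). Advance 2.
Byte at offset 11: 0xE8 = 11101000 → 3-byte char (#5). Advance 3.
Byte at offset 14: 0xF3 = 11110011 → 4-byte char (#6). Advance 4.
Reached end at offset 18 after 6 code points.

6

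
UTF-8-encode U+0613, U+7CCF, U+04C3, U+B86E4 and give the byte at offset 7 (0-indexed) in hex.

U+0613 → 2-byte form D8 93 at offsets 0–1.
U+7CCF → 3-byte form E7 B3 8F at offsets 2–4.
U+04C3 → 2-byte form D3 83 at offsets 5–6.
U+B86E4 → 4-byte form F2 B8 9B A4 at offsets 7–10.
Offset 7 falls in char 4's range; it's byte 1 of F2 B8 9B A4 = 0xF2.

0xF2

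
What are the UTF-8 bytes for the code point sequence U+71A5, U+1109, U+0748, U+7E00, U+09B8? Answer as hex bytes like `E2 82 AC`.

U+71A5: 3-byte form → E7 86 A5.
U+1109: 3-byte form → E1 84 89.
U+0748: 2-byte form → DD 88.
U+7E00: 3-byte form → E7 B8 80.
U+09B8: 3-byte form → E0 A6 B8.
Concatenated (14 bytes): E7 86 A5 E1 84 89 DD 88 E7 B8 80 E0 A6 B8.

E7 86 A5 E1 84 89 DD 88 E7 B8 80 E0 A6 B8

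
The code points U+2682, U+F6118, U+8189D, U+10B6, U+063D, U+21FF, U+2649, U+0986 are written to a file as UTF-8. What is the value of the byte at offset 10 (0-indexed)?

0x9D

U+2682 → 3-byte form E2 9A 82 at offsets 0–2.
U+F6118 → 4-byte form F3 B6 84 98 at offsets 3–6.
U+8189D → 4-byte form F2 81 A2 9D at offsets 7–10.
Offset 10 falls in char 3's range; it's byte 4 of F2 81 A2 9D = 0x9D.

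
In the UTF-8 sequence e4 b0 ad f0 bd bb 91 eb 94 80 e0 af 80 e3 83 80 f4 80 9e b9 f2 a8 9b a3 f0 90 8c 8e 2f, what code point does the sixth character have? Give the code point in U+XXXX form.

U+1007B9

Offset 0: leading byte 0xE4 = 11100100 → 3-byte char #1 = E4 B0 AD.
Offset 3: leading byte 0xF0 = 11110000 → 4-byte char #2 = F0 BD BB 91.
Offset 7: leading byte 0xEB = 11101011 → 3-byte char #3 = EB 94 80.
Offset 10: leading byte 0xE0 = 11100000 → 3-byte char #4 = E0 AF 80.
Offset 13: leading byte 0xE3 = 11100011 → 3-byte char #5 = E3 83 80.
Offset 16: leading byte 0xF4 = 11110100 → 4-byte char #6 = F4 80 9E B9.
Leading byte 0xF4 = 11110100 matches 11110xxx → 4-byte sequence.
Byte 1: 0xF4 = 11110100, payload 100 (3 bits).
Byte 2: 0x80 = 10000000 (10xxxxxx ✓), payload 000000.
Byte 3: 0x9E = 10011110 (10xxxxxx ✓), payload 011110.
Byte 4: 0xB9 = 10111001 (10xxxxxx ✓), payload 111001.
Concatenate: 100000000011110111001 = 0x1007B9 (21 bits → U+1007B9).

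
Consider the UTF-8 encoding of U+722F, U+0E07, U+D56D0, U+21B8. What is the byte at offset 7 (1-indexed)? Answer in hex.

0xF3

1-indexed offset 7 is 0-indexed offset 6.
U+722F → 3-byte form E7 88 AF at offsets 0–2.
U+0E07 → 3-byte form E0 B8 87 at offsets 3–5.
U+D56D0 → 4-byte form F3 95 9B 90 at offsets 6–9.
Offset 6 falls in char 3's range; it's byte 1 of F3 95 9B 90 = 0xF3.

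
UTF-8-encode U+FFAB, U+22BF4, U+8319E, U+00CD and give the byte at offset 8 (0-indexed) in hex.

U+FFAB → 3-byte form EF BE AB at offsets 0–2.
U+22BF4 → 4-byte form F0 A2 AF B4 at offsets 3–6.
U+8319E → 4-byte form F2 83 86 9E at offsets 7–10.
Offset 8 falls in char 3's range; it's byte 2 of F2 83 86 9E = 0x83.

0x83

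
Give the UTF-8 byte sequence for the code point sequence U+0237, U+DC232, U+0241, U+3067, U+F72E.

C8 B7 F3 9C 88 B2 C9 81 E3 81 A7 EF 9C AE

U+0237: 2-byte form → C8 B7.
U+DC232: 4-byte form → F3 9C 88 B2.
U+0241: 2-byte form → C9 81.
U+3067: 3-byte form → E3 81 A7.
U+F72E: 3-byte form → EF 9C AE.
Concatenated (14 bytes): C8 B7 F3 9C 88 B2 C9 81 E3 81 A7 EF 9C AE.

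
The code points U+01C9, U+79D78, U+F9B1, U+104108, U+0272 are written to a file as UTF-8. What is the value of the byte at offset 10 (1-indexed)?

0xF4

1-indexed offset 10 is 0-indexed offset 9.
U+01C9 → 2-byte form C7 89 at offsets 0–1.
U+79D78 → 4-byte form F1 B9 B5 B8 at offsets 2–5.
U+F9B1 → 3-byte form EF A6 B1 at offsets 6–8.
U+104108 → 4-byte form F4 84 84 88 at offsets 9–12.
Offset 9 falls in char 4's range; it's byte 1 of F4 84 84 88 = 0xF4.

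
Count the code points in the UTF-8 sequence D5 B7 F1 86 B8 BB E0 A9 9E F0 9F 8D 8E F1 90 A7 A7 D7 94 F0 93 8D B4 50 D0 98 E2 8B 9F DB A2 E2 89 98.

Byte at offset 0: 0xD5 = 11010101 → 2-byte char (#1). Advance 2.
Byte at offset 2: 0xF1 = 11110001 → 4-byte char (#2). Advance 4.
Byte at offset 6: 0xE0 = 11100000 → 3-byte char (#3). Advance 3.
Byte at offset 9: 0xF0 = 11110000 → 4-byte char (#4). Advance 4.
Byte at offset 13: 0xF1 = 11110001 → 4-byte char (#5). Advance 4.
Byte at offset 17: 0xD7 = 11010111 → 2-byte char (#6). Advance 2.
Byte at offset 19: 0xF0 = 11110000 → 4-byte char (#7). Advance 4.
Byte at offset 23: 0x50 = 01010000 → 1-byte char (#8). Advance 1.
Byte at offset 24: 0xD0 = 11010000 → 2-byte char (#9). Advance 2.
Byte at offset 26: 0xE2 = 11100010 → 3-byte char (#10). Advance 3.
Byte at offset 29: 0xDB = 11011011 → 2-byte char (#11). Advance 2.
Byte at offset 31: 0xE2 = 11100010 → 3-byte char (#12). Advance 3.
Reached end at offset 34 after 12 code points.

12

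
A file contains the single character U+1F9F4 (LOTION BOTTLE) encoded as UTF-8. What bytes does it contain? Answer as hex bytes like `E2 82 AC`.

F0 9F A7 B4

U+1F9F4 = 0x1F9F4 = 129524 decimal. In range U+10000–U+10FFFF → 4-byte form: 11110xxx 10xxxxxx 10xxxxxx 10xxxxxx.
Binary (21 bits): 000011111100111110100.
Split 3+6+6+6: 000 | 011111 | 100111 | 110100.
Byte 1: 11110000 = 0xF0.
Byte 2: 10011111 = 0x9F.
Byte 3: 10100111 = 0xA7.
Byte 4: 10110100 = 0xB4.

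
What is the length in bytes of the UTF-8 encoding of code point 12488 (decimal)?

U+30C8 = 0x30C8. UTF-8 uses 1 byte below 0x80, 2 below 0x800, 3 below 0x10000, 4 up to 0x10FFFF. 0x30C8 is in U+0800–U+FFFF → 3 bytes.

3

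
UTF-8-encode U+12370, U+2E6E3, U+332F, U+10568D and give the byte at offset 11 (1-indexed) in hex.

1-indexed offset 11 is 0-indexed offset 10.
U+12370 → 4-byte form F0 92 8D B0 at offsets 0–3.
U+2E6E3 → 4-byte form F0 AE 9B A3 at offsets 4–7.
U+332F → 3-byte form E3 8C AF at offsets 8–10.
Offset 10 falls in char 3's range; it's byte 3 of E3 8C AF = 0xAF.

0xAF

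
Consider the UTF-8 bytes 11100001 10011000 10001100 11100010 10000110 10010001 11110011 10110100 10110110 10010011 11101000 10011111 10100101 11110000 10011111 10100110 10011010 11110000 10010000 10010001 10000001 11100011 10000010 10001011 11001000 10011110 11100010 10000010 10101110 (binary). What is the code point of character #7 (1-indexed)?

Offset 0: leading byte 0xE1 = 11100001 → 3-byte char #1 = E1 98 8C.
Offset 3: leading byte 0xE2 = 11100010 → 3-byte char #2 = E2 86 91.
Offset 6: leading byte 0xF3 = 11110011 → 4-byte char #3 = F3 B4 B6 93.
Offset 10: leading byte 0xE8 = 11101000 → 3-byte char #4 = E8 9F A5.
Offset 13: leading byte 0xF0 = 11110000 → 4-byte char #5 = F0 9F A6 9A.
Offset 17: leading byte 0xF0 = 11110000 → 4-byte char #6 = F0 90 91 81.
Offset 21: leading byte 0xE3 = 11100011 → 3-byte char #7 = E3 82 8B.
Leading byte 0xE3 = 11100011 matches 1110xxxx → 3-byte sequence.
Byte 1: 0xE3 = 11100011, payload 0011 (4 bits).
Byte 2: 0x82 = 10000010 (10xxxxxx ✓), payload 000010.
Byte 3: 0x8B = 10001011 (10xxxxxx ✓), payload 001011.
Concatenate: 0011000010001011 = 0x308B (16 bits → U+308B).

U+308B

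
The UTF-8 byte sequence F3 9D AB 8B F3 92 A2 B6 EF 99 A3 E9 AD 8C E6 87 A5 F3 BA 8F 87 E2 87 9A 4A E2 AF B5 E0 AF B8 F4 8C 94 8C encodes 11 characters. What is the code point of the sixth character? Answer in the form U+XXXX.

U+FA3C7

Offset 0: leading byte 0xF3 = 11110011 → 4-byte char #1 = F3 9D AB 8B.
Offset 4: leading byte 0xF3 = 11110011 → 4-byte char #2 = F3 92 A2 B6.
Offset 8: leading byte 0xEF = 11101111 → 3-byte char #3 = EF 99 A3.
Offset 11: leading byte 0xE9 = 11101001 → 3-byte char #4 = E9 AD 8C.
Offset 14: leading byte 0xE6 = 11100110 → 3-byte char #5 = E6 87 A5.
Offset 17: leading byte 0xF3 = 11110011 → 4-byte char #6 = F3 BA 8F 87.
Leading byte 0xF3 = 11110011 matches 11110xxx → 4-byte sequence.
Byte 1: 0xF3 = 11110011, payload 011 (3 bits).
Byte 2: 0xBA = 10111010 (10xxxxxx ✓), payload 111010.
Byte 3: 0x8F = 10001111 (10xxxxxx ✓), payload 001111.
Byte 4: 0x87 = 10000111 (10xxxxxx ✓), payload 000111.
Concatenate: 011111010001111000111 = 0xFA3C7 (21 bits → U+FA3C7).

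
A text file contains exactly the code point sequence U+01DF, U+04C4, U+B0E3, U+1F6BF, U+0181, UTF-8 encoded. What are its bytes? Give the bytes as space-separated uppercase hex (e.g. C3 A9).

C7 9F D3 84 EB 83 A3 F0 9F 9A BF C6 81

U+01DF: 2-byte form → C7 9F.
U+04C4: 2-byte form → D3 84.
U+B0E3: 3-byte form → EB 83 A3.
U+1F6BF: 4-byte form → F0 9F 9A BF.
U+0181: 2-byte form → C6 81.
Concatenated (13 bytes): C7 9F D3 84 EB 83 A3 F0 9F 9A BF C6 81.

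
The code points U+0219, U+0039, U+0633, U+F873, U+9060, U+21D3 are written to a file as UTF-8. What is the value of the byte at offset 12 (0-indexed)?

U+0219 → 2-byte form C8 99 at offsets 0–1.
U+0039 → 1-byte form 39 at offsets 2–2.
U+0633 → 2-byte form D8 B3 at offsets 3–4.
U+F873 → 3-byte form EF A1 B3 at offsets 5–7.
U+9060 → 3-byte form E9 81 A0 at offsets 8–10.
U+21D3 → 3-byte form E2 87 93 at offsets 11–13.
Offset 12 falls in char 6's range; it's byte 2 of E2 87 93 = 0x87.

0x87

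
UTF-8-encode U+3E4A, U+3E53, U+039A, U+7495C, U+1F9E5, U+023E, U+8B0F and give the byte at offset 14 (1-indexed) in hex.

0x9F

1-indexed offset 14 is 0-indexed offset 13.
U+3E4A → 3-byte form E3 B9 8A at offsets 0–2.
U+3E53 → 3-byte form E3 B9 93 at offsets 3–5.
U+039A → 2-byte form CE 9A at offsets 6–7.
U+7495C → 4-byte form F1 B4 A5 9C at offsets 8–11.
U+1F9E5 → 4-byte form F0 9F A7 A5 at offsets 12–15.
Offset 13 falls in char 5's range; it's byte 2 of F0 9F A7 A5 = 0x9F.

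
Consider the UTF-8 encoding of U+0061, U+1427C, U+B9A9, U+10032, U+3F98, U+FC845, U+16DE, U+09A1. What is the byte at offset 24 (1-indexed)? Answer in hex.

1-indexed offset 24 is 0-indexed offset 23.
U+0061 → 1-byte form 61 at offsets 0–0.
U+1427C → 4-byte form F0 94 89 BC at offsets 1–4.
U+B9A9 → 3-byte form EB A6 A9 at offsets 5–7.
U+10032 → 4-byte form F0 90 80 B2 at offsets 8–11.
U+3F98 → 3-byte form E3 BE 98 at offsets 12–14.
U+FC845 → 4-byte form F3 BC A1 85 at offsets 15–18.
U+16DE → 3-byte form E1 9B 9E at offsets 19–21.
U+09A1 → 3-byte form E0 A6 A1 at offsets 22–24.
Offset 23 falls in char 8's range; it's byte 2 of E0 A6 A1 = 0xA6.

0xA6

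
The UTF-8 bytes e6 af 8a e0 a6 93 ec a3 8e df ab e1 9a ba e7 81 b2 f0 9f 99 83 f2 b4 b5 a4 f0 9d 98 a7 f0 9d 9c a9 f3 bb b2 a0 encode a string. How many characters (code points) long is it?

11

Byte at offset 0: 0xE6 = 11100110 → 3-byte char (#1). Advance 3.
Byte at offset 3: 0xE0 = 11100000 → 3-byte char (#2). Advance 3.
Byte at offset 6: 0xEC = 11101100 → 3-byte char (#3). Advance 3.
Byte at offset 9: 0xDF = 11011111 → 2-byte char (#4). Advance 2.
Byte at offset 11: 0xE1 = 11100001 → 3-byte char (#5). Advance 3.
Byte at offset 14: 0xE7 = 11100111 → 3-byte char (#6). Advance 3.
Byte at offset 17: 0xF0 = 11110000 → 4-byte char (#7). Advance 4.
Byte at offset 21: 0xF2 = 11110010 → 4-byte char (#8). Advance 4.
Byte at offset 25: 0xF0 = 11110000 → 4-byte char (#9). Advance 4.
Byte at offset 29: 0xF0 = 11110000 → 4-byte char (#10). Advance 4.
Byte at offset 33: 0xF3 = 11110011 → 4-byte char (#11). Advance 4.
Reached end at offset 37 after 11 code points.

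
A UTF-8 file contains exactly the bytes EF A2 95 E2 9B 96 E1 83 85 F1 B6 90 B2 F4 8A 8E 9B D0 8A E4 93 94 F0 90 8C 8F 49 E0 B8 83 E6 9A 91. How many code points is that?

Byte at offset 0: 0xEF = 11101111 → 3-byte char (#1). Advance 3.
Byte at offset 3: 0xE2 = 11100010 → 3-byte char (#2). Advance 3.
Byte at offset 6: 0xE1 = 11100001 → 3-byte char (#3). Advance 3.
Byte at offset 9: 0xF1 = 11110001 → 4-byte char (#4). Advance 4.
Byte at offset 13: 0xF4 = 11110100 → 4-byte char (#5). Advance 4.
Byte at offset 17: 0xD0 = 11010000 → 2-byte char (#6). Advance 2.
Byte at offset 19: 0xE4 = 11100100 → 3-byte char (#7). Advance 3.
Byte at offset 22: 0xF0 = 11110000 → 4-byte char (#8). Advance 4.
Byte at offset 26: 0x49 = 01001001 → 1-byte char (#9). Advance 1.
Byte at offset 27: 0xE0 = 11100000 → 3-byte char (#10). Advance 3.
Byte at offset 30: 0xE6 = 11100110 → 3-byte char (#11). Advance 3.
Reached end at offset 33 after 11 code points.

11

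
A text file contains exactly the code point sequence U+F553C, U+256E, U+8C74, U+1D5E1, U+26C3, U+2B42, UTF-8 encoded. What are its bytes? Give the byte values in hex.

F3 B5 94 BC E2 95 AE E8 B1 B4 F0 9D 97 A1 E2 9B 83 E2 AD 82

U+F553C: 4-byte form → F3 B5 94 BC.
U+256E: 3-byte form → E2 95 AE.
U+8C74: 3-byte form → E8 B1 B4.
U+1D5E1: 4-byte form → F0 9D 97 A1.
U+26C3: 3-byte form → E2 9B 83.
U+2B42: 3-byte form → E2 AD 82.
Concatenated (20 bytes): F3 B5 94 BC E2 95 AE E8 B1 B4 F0 9D 97 A1 E2 9B 83 E2 AD 82.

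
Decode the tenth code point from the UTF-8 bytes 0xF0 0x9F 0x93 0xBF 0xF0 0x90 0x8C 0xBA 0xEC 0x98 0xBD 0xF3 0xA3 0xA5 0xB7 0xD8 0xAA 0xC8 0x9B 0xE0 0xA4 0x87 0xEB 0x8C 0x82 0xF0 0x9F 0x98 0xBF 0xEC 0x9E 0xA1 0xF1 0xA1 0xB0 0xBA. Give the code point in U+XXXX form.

Offset 0: leading byte 0xF0 = 11110000 → 4-byte char #1 = F0 9F 93 BF.
Offset 4: leading byte 0xF0 = 11110000 → 4-byte char #2 = F0 90 8C BA.
Offset 8: leading byte 0xEC = 11101100 → 3-byte char #3 = EC 98 BD.
Offset 11: leading byte 0xF3 = 11110011 → 4-byte char #4 = F3 A3 A5 B7.
Offset 15: leading byte 0xD8 = 11011000 → 2-byte char #5 = D8 AA.
Offset 17: leading byte 0xC8 = 11001000 → 2-byte char #6 = C8 9B.
Offset 19: leading byte 0xE0 = 11100000 → 3-byte char #7 = E0 A4 87.
Offset 22: leading byte 0xEB = 11101011 → 3-byte char #8 = EB 8C 82.
Offset 25: leading byte 0xF0 = 11110000 → 4-byte char #9 = F0 9F 98 BF.
Offset 29: leading byte 0xEC = 11101100 → 3-byte char #10 = EC 9E A1.
Leading byte 0xEC = 11101100 matches 1110xxxx → 3-byte sequence.
Byte 1: 0xEC = 11101100, payload 1100 (4 bits).
Byte 2: 0x9E = 10011110 (10xxxxxx ✓), payload 011110.
Byte 3: 0xA1 = 10100001 (10xxxxxx ✓), payload 100001.
Concatenate: 1100011110100001 = 0xC7A1 (16 bits → U+C7A1).

U+C7A1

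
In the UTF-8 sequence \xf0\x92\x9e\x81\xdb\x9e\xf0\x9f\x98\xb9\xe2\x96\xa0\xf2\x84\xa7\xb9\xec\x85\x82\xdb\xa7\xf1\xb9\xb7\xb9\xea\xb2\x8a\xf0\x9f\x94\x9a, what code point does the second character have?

Offset 0: leading byte 0xF0 = 11110000 → 4-byte char #1 = F0 92 9E 81.
Offset 4: leading byte 0xDB = 11011011 → 2-byte char #2 = DB 9E.
Leading byte 0xDB = 11011011 matches 110xxxxx → 2-byte sequence.
Byte 1: 0xDB = 11011011, payload 11011 (5 bits).
Byte 2: 0x9E = 10011110 (10xxxxxx ✓), payload 011110.
Concatenate: 11011011110 = 0x6DE (11 bits → U+06DE).

U+06DE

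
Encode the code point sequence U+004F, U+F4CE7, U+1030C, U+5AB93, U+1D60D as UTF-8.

U+004F: 1-byte form → 4F.
U+F4CE7: 4-byte form → F3 B4 B3 A7.
U+1030C: 4-byte form → F0 90 8C 8C.
U+5AB93: 4-byte form → F1 9A AE 93.
U+1D60D: 4-byte form → F0 9D 98 8D.
Concatenated (17 bytes): 4F F3 B4 B3 A7 F0 90 8C 8C F1 9A AE 93 F0 9D 98 8D.

4F F3 B4 B3 A7 F0 90 8C 8C F1 9A AE 93 F0 9D 98 8D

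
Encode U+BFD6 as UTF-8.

EB BF 96

U+BFD6 = 0xBFD6 = 49110 decimal. In range U+0800–U+FFFF → 3-byte form: 1110xxxx 10xxxxxx 10xxxxxx.
Binary (16 bits): 1011111111010110.
Split 4+6+6: 1011 | 111111 | 010110.
Byte 1: 11101011 = 0xEB.
Byte 2: 10111111 = 0xBF.
Byte 3: 10010110 = 0x96.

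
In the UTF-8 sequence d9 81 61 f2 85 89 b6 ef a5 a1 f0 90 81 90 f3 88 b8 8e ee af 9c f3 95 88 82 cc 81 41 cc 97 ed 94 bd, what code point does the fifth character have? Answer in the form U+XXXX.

Offset 0: leading byte 0xD9 = 11011001 → 2-byte char #1 = D9 81.
Offset 2: leading byte 0x61 = 01100001 → 1-byte char #2 = 61.
Offset 3: leading byte 0xF2 = 11110010 → 4-byte char #3 = F2 85 89 B6.
Offset 7: leading byte 0xEF = 11101111 → 3-byte char #4 = EF A5 A1.
Offset 10: leading byte 0xF0 = 11110000 → 4-byte char #5 = F0 90 81 90.
Leading byte 0xF0 = 11110000 matches 11110xxx → 4-byte sequence.
Byte 1: 0xF0 = 11110000, payload 000 (3 bits).
Byte 2: 0x90 = 10010000 (10xxxxxx ✓), payload 010000.
Byte 3: 0x81 = 10000001 (10xxxxxx ✓), payload 000001.
Byte 4: 0x90 = 10010000 (10xxxxxx ✓), payload 010000.
Concatenate: 000010000000001010000 = 0x10050 (21 bits → U+10050).

U+10050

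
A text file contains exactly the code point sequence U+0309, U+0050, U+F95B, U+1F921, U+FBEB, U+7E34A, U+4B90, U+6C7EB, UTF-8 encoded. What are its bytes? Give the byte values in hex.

U+0309: 2-byte form → CC 89.
U+0050: 1-byte form → 50.
U+F95B: 3-byte form → EF A5 9B.
U+1F921: 4-byte form → F0 9F A4 A1.
U+FBEB: 3-byte form → EF AF AB.
U+7E34A: 4-byte form → F1 BE 8D 8A.
U+4B90: 3-byte form → E4 AE 90.
U+6C7EB: 4-byte form → F1 AC 9F AB.
Concatenated (24 bytes): CC 89 50 EF A5 9B F0 9F A4 A1 EF AF AB F1 BE 8D 8A E4 AE 90 F1 AC 9F AB.

CC 89 50 EF A5 9B F0 9F A4 A1 EF AF AB F1 BE 8D 8A E4 AE 90 F1 AC 9F AB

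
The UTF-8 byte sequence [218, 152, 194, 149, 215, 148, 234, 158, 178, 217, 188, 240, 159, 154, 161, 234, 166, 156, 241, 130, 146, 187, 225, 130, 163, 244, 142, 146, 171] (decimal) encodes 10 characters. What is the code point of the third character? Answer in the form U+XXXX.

Offset 0: leading byte 0xDA = 11011010 → 2-byte char #1 = DA 98.
Offset 2: leading byte 0xC2 = 11000010 → 2-byte char #2 = C2 95.
Offset 4: leading byte 0xD7 = 11010111 → 2-byte char #3 = D7 94.
Leading byte 0xD7 = 11010111 matches 110xxxxx → 2-byte sequence.
Byte 1: 0xD7 = 11010111, payload 10111 (5 bits).
Byte 2: 0x94 = 10010100 (10xxxxxx ✓), payload 010100.
Concatenate: 10111010100 = 0x5D4 (11 bits → U+05D4).

U+05D4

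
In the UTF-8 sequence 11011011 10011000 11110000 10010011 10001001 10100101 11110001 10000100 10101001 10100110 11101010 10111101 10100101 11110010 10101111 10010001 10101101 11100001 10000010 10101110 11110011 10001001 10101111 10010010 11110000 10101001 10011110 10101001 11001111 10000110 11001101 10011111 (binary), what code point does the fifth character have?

Offset 0: leading byte 0xDB = 11011011 → 2-byte char #1 = DB 98.
Offset 2: leading byte 0xF0 = 11110000 → 4-byte char #2 = F0 93 89 A5.
Offset 6: leading byte 0xF1 = 11110001 → 4-byte char #3 = F1 84 A9 A6.
Offset 10: leading byte 0xEA = 11101010 → 3-byte char #4 = EA BD A5.
Offset 13: leading byte 0xF2 = 11110010 → 4-byte char #5 = F2 AF 91 AD.
Leading byte 0xF2 = 11110010 matches 11110xxx → 4-byte sequence.
Byte 1: 0xF2 = 11110010, payload 010 (3 bits).
Byte 2: 0xAF = 10101111 (10xxxxxx ✓), payload 101111.
Byte 3: 0x91 = 10010001 (10xxxxxx ✓), payload 010001.
Byte 4: 0xAD = 10101101 (10xxxxxx ✓), payload 101101.
Concatenate: 010101111010001101101 = 0xAF46D (21 bits → U+AF46D).

U+AF46D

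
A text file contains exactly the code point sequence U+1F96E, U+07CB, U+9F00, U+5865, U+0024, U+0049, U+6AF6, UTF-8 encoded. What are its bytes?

F0 9F A5 AE DF 8B E9 BC 80 E5 A1 A5 24 49 E6 AB B6

U+1F96E: 4-byte form → F0 9F A5 AE.
U+07CB: 2-byte form → DF 8B.
U+9F00: 3-byte form → E9 BC 80.
U+5865: 3-byte form → E5 A1 A5.
U+0024: 1-byte form → 24.
U+0049: 1-byte form → 49.
U+6AF6: 3-byte form → E6 AB B6.
Concatenated (17 bytes): F0 9F A5 AE DF 8B E9 BC 80 E5 A1 A5 24 49 E6 AB B6.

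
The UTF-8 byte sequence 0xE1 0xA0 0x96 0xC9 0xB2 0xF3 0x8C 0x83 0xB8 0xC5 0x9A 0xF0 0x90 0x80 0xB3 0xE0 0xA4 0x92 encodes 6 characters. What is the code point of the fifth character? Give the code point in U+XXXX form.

Offset 0: leading byte 0xE1 = 11100001 → 3-byte char #1 = E1 A0 96.
Offset 3: leading byte 0xC9 = 11001001 → 2-byte char #2 = C9 B2.
Offset 5: leading byte 0xF3 = 11110011 → 4-byte char #3 = F3 8C 83 B8.
Offset 9: leading byte 0xC5 = 11000101 → 2-byte char #4 = C5 9A.
Offset 11: leading byte 0xF0 = 11110000 → 4-byte char #5 = F0 90 80 B3.
Leading byte 0xF0 = 11110000 matches 11110xxx → 4-byte sequence.
Byte 1: 0xF0 = 11110000, payload 000 (3 bits).
Byte 2: 0x90 = 10010000 (10xxxxxx ✓), payload 010000.
Byte 3: 0x80 = 10000000 (10xxxxxx ✓), payload 000000.
Byte 4: 0xB3 = 10110011 (10xxxxxx ✓), payload 110011.
Concatenate: 000010000000000110011 = 0x10033 (21 bits → U+10033).

U+10033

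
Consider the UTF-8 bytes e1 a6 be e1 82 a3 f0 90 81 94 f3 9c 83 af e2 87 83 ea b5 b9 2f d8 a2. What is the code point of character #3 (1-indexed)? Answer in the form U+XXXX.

Offset 0: leading byte 0xE1 = 11100001 → 3-byte char #1 = E1 A6 BE.
Offset 3: leading byte 0xE1 = 11100001 → 3-byte char #2 = E1 82 A3.
Offset 6: leading byte 0xF0 = 11110000 → 4-byte char #3 = F0 90 81 94.
Leading byte 0xF0 = 11110000 matches 11110xxx → 4-byte sequence.
Byte 1: 0xF0 = 11110000, payload 000 (3 bits).
Byte 2: 0x90 = 10010000 (10xxxxxx ✓), payload 010000.
Byte 3: 0x81 = 10000001 (10xxxxxx ✓), payload 000001.
Byte 4: 0x94 = 10010100 (10xxxxxx ✓), payload 010100.
Concatenate: 000010000000001010100 = 0x10054 (21 bits → U+10054).

U+10054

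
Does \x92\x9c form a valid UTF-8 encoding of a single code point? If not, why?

Byte 0x92 = 10010010 has the form 10xxxxxx — a continuation byte — but there is no preceding leading byte.

invalid (continuation byte with no leading byte)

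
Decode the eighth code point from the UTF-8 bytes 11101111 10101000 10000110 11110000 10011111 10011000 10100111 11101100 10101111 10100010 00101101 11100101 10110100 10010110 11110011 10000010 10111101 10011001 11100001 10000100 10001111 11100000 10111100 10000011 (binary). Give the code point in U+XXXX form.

U+0F03

Offset 0: leading byte 0xEF = 11101111 → 3-byte char #1 = EF A8 86.
Offset 3: leading byte 0xF0 = 11110000 → 4-byte char #2 = F0 9F 98 A7.
Offset 7: leading byte 0xEC = 11101100 → 3-byte char #3 = EC AF A2.
Offset 10: leading byte 0x2D = 00101101 → 1-byte char #4 = 2D.
Offset 11: leading byte 0xE5 = 11100101 → 3-byte char #5 = E5 B4 96.
Offset 14: leading byte 0xF3 = 11110011 → 4-byte char #6 = F3 82 BD 99.
Offset 18: leading byte 0xE1 = 11100001 → 3-byte char #7 = E1 84 8F.
Offset 21: leading byte 0xE0 = 11100000 → 3-byte char #8 = E0 BC 83.
Leading byte 0xE0 = 11100000 matches 1110xxxx → 3-byte sequence.
Byte 1: 0xE0 = 11100000, payload 0000 (4 bits).
Byte 2: 0xBC = 10111100 (10xxxxxx ✓), payload 111100.
Byte 3: 0x83 = 10000011 (10xxxxxx ✓), payload 000011.
Concatenate: 0000111100000011 = 0xF03 (16 bits → U+0F03).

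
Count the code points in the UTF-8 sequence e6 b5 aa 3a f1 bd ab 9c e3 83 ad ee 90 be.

Byte at offset 0: 0xE6 = 11100110 → 3-byte char (#1). Advance 3.
Byte at offset 3: 0x3A = 00111010 → 1-byte char (#2). Advance 1.
Byte at offset 4: 0xF1 = 11110001 → 4-byte char (#3). Advance 4.
Byte at offset 8: 0xE3 = 11100011 → 3-byte char (#4). Advance 3.
Byte at offset 11: 0xEE = 11101110 → 3-byte char (#5). Advance 3.
Reached end at offset 14 after 5 code points.

5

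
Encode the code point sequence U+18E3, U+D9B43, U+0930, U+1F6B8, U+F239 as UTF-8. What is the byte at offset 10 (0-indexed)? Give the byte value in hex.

0xF0

U+18E3 → 3-byte form E1 A3 A3 at offsets 0–2.
U+D9B43 → 4-byte form F3 99 AD 83 at offsets 3–6.
U+0930 → 3-byte form E0 A4 B0 at offsets 7–9.
U+1F6B8 → 4-byte form F0 9F 9A B8 at offsets 10–13.
Offset 10 falls in char 4's range; it's byte 1 of F0 9F 9A B8 = 0xF0.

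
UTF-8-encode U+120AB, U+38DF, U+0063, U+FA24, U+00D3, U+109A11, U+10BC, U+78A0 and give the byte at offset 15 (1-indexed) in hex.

0x89

1-indexed offset 15 is 0-indexed offset 14.
U+120AB → 4-byte form F0 92 82 AB at offsets 0–3.
U+38DF → 3-byte form E3 A3 9F at offsets 4–6.
U+0063 → 1-byte form 63 at offsets 7–7.
U+FA24 → 3-byte form EF A8 A4 at offsets 8–10.
U+00D3 → 2-byte form C3 93 at offsets 11–12.
U+109A11 → 4-byte form F4 89 A8 91 at offsets 13–16.
Offset 14 falls in char 6's range; it's byte 2 of F4 89 A8 91 = 0x89.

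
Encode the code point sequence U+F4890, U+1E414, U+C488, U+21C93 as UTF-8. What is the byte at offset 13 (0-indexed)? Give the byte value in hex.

U+F4890 → 4-byte form F3 B4 A2 90 at offsets 0–3.
U+1E414 → 4-byte form F0 9E 90 94 at offsets 4–7.
U+C488 → 3-byte form EC 92 88 at offsets 8–10.
U+21C93 → 4-byte form F0 A1 B2 93 at offsets 11–14.
Offset 13 falls in char 4's range; it's byte 3 of F0 A1 B2 93 = 0xB2.

0xB2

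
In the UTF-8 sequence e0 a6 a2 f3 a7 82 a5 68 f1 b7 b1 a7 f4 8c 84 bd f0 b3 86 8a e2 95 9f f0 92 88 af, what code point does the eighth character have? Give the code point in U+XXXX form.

U+1222F

Offset 0: leading byte 0xE0 = 11100000 → 3-byte char #1 = E0 A6 A2.
Offset 3: leading byte 0xF3 = 11110011 → 4-byte char #2 = F3 A7 82 A5.
Offset 7: leading byte 0x68 = 01101000 → 1-byte char #3 = 68.
Offset 8: leading byte 0xF1 = 11110001 → 4-byte char #4 = F1 B7 B1 A7.
Offset 12: leading byte 0xF4 = 11110100 → 4-byte char #5 = F4 8C 84 BD.
Offset 16: leading byte 0xF0 = 11110000 → 4-byte char #6 = F0 B3 86 8A.
Offset 20: leading byte 0xE2 = 11100010 → 3-byte char #7 = E2 95 9F.
Offset 23: leading byte 0xF0 = 11110000 → 4-byte char #8 = F0 92 88 AF.
Leading byte 0xF0 = 11110000 matches 11110xxx → 4-byte sequence.
Byte 1: 0xF0 = 11110000, payload 000 (3 bits).
Byte 2: 0x92 = 10010010 (10xxxxxx ✓), payload 010010.
Byte 3: 0x88 = 10001000 (10xxxxxx ✓), payload 001000.
Byte 4: 0xAF = 10101111 (10xxxxxx ✓), payload 101111.
Concatenate: 000010010001000101111 = 0x1222F (21 bits → U+1222F).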